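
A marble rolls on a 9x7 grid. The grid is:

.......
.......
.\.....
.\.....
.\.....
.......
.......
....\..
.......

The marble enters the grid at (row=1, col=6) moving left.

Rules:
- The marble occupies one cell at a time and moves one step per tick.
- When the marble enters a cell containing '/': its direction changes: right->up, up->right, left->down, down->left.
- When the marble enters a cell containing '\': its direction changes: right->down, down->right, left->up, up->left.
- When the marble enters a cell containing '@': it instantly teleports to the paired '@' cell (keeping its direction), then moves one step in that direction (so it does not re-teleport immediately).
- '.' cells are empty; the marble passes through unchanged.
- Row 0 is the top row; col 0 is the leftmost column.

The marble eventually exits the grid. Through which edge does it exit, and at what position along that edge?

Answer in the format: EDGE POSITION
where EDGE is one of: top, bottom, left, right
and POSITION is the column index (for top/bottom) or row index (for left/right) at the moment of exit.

Answer: left 1

Derivation:
Step 1: enter (1,6), '.' pass, move left to (1,5)
Step 2: enter (1,5), '.' pass, move left to (1,4)
Step 3: enter (1,4), '.' pass, move left to (1,3)
Step 4: enter (1,3), '.' pass, move left to (1,2)
Step 5: enter (1,2), '.' pass, move left to (1,1)
Step 6: enter (1,1), '.' pass, move left to (1,0)
Step 7: enter (1,0), '.' pass, move left to (1,-1)
Step 8: at (1,-1) — EXIT via left edge, pos 1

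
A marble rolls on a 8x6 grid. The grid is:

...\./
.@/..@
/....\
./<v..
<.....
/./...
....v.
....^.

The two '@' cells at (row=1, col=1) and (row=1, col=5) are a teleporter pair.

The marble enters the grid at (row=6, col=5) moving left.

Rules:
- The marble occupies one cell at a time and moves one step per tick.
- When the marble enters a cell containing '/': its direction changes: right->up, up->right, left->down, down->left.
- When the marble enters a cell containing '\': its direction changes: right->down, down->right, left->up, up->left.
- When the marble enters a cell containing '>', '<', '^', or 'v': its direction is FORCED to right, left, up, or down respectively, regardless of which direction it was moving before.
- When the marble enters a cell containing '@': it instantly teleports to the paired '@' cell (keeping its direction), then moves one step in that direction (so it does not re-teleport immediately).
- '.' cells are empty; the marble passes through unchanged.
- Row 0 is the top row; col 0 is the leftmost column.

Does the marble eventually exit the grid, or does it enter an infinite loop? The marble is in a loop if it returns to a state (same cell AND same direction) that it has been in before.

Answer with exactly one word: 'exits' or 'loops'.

Step 1: enter (6,5), '.' pass, move left to (6,4)
Step 2: enter (6,4), 'v' forces left->down, move down to (7,4)
Step 3: enter (7,4), '^' forces down->up, move up to (6,4)
Step 4: enter (6,4), 'v' forces up->down, move down to (7,4)
Step 5: at (7,4) dir=down — LOOP DETECTED (seen before)

Answer: loops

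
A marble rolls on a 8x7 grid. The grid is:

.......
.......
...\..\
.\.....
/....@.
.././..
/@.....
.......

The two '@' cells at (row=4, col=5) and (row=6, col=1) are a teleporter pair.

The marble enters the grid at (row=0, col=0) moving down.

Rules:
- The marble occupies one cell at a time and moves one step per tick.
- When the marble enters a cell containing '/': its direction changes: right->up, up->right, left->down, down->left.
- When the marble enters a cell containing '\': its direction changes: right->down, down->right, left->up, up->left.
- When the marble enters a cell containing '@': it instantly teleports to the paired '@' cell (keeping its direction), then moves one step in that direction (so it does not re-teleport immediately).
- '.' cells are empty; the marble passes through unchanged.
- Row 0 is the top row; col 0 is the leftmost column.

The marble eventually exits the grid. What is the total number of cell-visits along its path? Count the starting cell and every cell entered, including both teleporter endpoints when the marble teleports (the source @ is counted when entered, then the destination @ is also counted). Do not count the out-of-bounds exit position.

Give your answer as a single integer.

Answer: 5

Derivation:
Step 1: enter (0,0), '.' pass, move down to (1,0)
Step 2: enter (1,0), '.' pass, move down to (2,0)
Step 3: enter (2,0), '.' pass, move down to (3,0)
Step 4: enter (3,0), '.' pass, move down to (4,0)
Step 5: enter (4,0), '/' deflects down->left, move left to (4,-1)
Step 6: at (4,-1) — EXIT via left edge, pos 4
Path length (cell visits): 5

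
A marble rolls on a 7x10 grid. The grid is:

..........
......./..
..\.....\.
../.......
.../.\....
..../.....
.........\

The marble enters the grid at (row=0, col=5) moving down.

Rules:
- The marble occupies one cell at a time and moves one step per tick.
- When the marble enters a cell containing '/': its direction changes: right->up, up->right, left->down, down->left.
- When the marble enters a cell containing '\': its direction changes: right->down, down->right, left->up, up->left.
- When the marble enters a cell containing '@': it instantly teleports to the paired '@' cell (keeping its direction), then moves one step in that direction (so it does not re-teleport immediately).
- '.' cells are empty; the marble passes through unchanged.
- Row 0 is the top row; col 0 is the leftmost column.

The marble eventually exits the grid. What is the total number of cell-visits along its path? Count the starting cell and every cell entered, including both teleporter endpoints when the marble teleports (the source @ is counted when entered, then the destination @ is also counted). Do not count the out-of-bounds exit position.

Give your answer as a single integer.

Answer: 9

Derivation:
Step 1: enter (0,5), '.' pass, move down to (1,5)
Step 2: enter (1,5), '.' pass, move down to (2,5)
Step 3: enter (2,5), '.' pass, move down to (3,5)
Step 4: enter (3,5), '.' pass, move down to (4,5)
Step 5: enter (4,5), '\' deflects down->right, move right to (4,6)
Step 6: enter (4,6), '.' pass, move right to (4,7)
Step 7: enter (4,7), '.' pass, move right to (4,8)
Step 8: enter (4,8), '.' pass, move right to (4,9)
Step 9: enter (4,9), '.' pass, move right to (4,10)
Step 10: at (4,10) — EXIT via right edge, pos 4
Path length (cell visits): 9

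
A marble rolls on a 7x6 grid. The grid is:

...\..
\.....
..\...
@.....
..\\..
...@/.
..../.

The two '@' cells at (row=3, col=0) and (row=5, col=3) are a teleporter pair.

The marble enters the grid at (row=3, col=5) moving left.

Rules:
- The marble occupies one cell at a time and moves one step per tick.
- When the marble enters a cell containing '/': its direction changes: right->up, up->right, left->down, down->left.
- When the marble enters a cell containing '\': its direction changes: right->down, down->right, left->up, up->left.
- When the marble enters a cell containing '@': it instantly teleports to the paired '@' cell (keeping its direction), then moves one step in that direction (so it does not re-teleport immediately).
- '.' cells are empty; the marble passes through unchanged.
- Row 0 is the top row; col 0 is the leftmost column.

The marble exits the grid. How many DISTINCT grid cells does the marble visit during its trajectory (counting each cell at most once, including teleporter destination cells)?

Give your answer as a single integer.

Step 1: enter (3,5), '.' pass, move left to (3,4)
Step 2: enter (3,4), '.' pass, move left to (3,3)
Step 3: enter (3,3), '.' pass, move left to (3,2)
Step 4: enter (3,2), '.' pass, move left to (3,1)
Step 5: enter (3,1), '.' pass, move left to (3,0)
Step 6: enter (3,0), '@' teleport (3,0)->(5,3), also enter (5,3), move left to (5,2)
Step 7: enter (5,2), '.' pass, move left to (5,1)
Step 8: enter (5,1), '.' pass, move left to (5,0)
Step 9: enter (5,0), '.' pass, move left to (5,-1)
Step 10: at (5,-1) — EXIT via left edge, pos 5
Distinct cells visited: 10 (path length 10)

Answer: 10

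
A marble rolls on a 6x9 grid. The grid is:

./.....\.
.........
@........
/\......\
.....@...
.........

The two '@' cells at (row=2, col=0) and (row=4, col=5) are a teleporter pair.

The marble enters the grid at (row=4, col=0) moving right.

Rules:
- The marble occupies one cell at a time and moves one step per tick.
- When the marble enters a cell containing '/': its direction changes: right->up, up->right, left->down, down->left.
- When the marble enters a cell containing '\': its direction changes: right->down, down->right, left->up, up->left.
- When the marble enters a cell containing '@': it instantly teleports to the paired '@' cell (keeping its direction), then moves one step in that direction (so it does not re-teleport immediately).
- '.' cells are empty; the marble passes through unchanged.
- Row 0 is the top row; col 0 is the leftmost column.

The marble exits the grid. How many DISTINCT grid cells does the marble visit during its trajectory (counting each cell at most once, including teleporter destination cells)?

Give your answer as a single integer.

Step 1: enter (4,0), '.' pass, move right to (4,1)
Step 2: enter (4,1), '.' pass, move right to (4,2)
Step 3: enter (4,2), '.' pass, move right to (4,3)
Step 4: enter (4,3), '.' pass, move right to (4,4)
Step 5: enter (4,4), '.' pass, move right to (4,5)
Step 6: enter (4,5), '@' teleport (4,5)->(2,0), also enter (2,0), move right to (2,1)
Step 7: enter (2,1), '.' pass, move right to (2,2)
Step 8: enter (2,2), '.' pass, move right to (2,3)
Step 9: enter (2,3), '.' pass, move right to (2,4)
Step 10: enter (2,4), '.' pass, move right to (2,5)
Step 11: enter (2,5), '.' pass, move right to (2,6)
Step 12: enter (2,6), '.' pass, move right to (2,7)
Step 13: enter (2,7), '.' pass, move right to (2,8)
Step 14: enter (2,8), '.' pass, move right to (2,9)
Step 15: at (2,9) — EXIT via right edge, pos 2
Distinct cells visited: 15 (path length 15)

Answer: 15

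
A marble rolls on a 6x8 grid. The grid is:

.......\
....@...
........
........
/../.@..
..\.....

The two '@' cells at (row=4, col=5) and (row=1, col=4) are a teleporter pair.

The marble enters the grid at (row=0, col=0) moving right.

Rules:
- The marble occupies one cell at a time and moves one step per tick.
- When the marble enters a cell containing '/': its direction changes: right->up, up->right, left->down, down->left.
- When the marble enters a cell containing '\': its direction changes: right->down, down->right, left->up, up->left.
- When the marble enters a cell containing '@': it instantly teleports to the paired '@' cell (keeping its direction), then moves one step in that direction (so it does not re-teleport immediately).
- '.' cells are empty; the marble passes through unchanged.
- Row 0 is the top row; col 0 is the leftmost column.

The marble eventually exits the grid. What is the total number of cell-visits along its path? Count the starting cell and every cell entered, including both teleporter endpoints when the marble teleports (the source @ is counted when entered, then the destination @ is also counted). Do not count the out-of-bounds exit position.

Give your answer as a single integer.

Step 1: enter (0,0), '.' pass, move right to (0,1)
Step 2: enter (0,1), '.' pass, move right to (0,2)
Step 3: enter (0,2), '.' pass, move right to (0,3)
Step 4: enter (0,3), '.' pass, move right to (0,4)
Step 5: enter (0,4), '.' pass, move right to (0,5)
Step 6: enter (0,5), '.' pass, move right to (0,6)
Step 7: enter (0,6), '.' pass, move right to (0,7)
Step 8: enter (0,7), '\' deflects right->down, move down to (1,7)
Step 9: enter (1,7), '.' pass, move down to (2,7)
Step 10: enter (2,7), '.' pass, move down to (3,7)
Step 11: enter (3,7), '.' pass, move down to (4,7)
Step 12: enter (4,7), '.' pass, move down to (5,7)
Step 13: enter (5,7), '.' pass, move down to (6,7)
Step 14: at (6,7) — EXIT via bottom edge, pos 7
Path length (cell visits): 13

Answer: 13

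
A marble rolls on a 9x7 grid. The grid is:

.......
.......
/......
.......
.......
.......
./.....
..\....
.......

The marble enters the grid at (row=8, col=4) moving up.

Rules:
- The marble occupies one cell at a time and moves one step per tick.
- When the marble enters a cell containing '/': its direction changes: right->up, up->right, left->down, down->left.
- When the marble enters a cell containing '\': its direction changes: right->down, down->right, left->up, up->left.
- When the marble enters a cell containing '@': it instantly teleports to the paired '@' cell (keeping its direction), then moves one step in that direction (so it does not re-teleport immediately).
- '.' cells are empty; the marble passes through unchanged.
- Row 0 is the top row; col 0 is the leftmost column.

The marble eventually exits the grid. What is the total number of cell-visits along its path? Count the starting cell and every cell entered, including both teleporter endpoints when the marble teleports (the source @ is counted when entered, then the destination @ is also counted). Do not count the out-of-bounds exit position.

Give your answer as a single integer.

Step 1: enter (8,4), '.' pass, move up to (7,4)
Step 2: enter (7,4), '.' pass, move up to (6,4)
Step 3: enter (6,4), '.' pass, move up to (5,4)
Step 4: enter (5,4), '.' pass, move up to (4,4)
Step 5: enter (4,4), '.' pass, move up to (3,4)
Step 6: enter (3,4), '.' pass, move up to (2,4)
Step 7: enter (2,4), '.' pass, move up to (1,4)
Step 8: enter (1,4), '.' pass, move up to (0,4)
Step 9: enter (0,4), '.' pass, move up to (-1,4)
Step 10: at (-1,4) — EXIT via top edge, pos 4
Path length (cell visits): 9

Answer: 9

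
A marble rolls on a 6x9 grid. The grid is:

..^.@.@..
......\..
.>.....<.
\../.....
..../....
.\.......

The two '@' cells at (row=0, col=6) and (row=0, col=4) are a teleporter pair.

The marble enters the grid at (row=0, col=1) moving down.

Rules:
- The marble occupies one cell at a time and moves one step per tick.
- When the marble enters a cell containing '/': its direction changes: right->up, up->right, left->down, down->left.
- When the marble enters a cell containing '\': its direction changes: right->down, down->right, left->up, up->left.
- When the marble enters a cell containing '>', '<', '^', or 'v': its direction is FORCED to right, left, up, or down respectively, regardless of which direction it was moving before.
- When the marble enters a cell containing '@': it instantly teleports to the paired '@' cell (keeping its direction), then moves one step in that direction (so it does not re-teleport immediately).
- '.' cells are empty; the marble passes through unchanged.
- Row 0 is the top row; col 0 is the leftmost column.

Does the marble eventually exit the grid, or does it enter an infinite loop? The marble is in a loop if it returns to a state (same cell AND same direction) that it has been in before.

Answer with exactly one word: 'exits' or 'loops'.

Step 1: enter (0,1), '.' pass, move down to (1,1)
Step 2: enter (1,1), '.' pass, move down to (2,1)
Step 3: enter (2,1), '>' forces down->right, move right to (2,2)
Step 4: enter (2,2), '.' pass, move right to (2,3)
Step 5: enter (2,3), '.' pass, move right to (2,4)
Step 6: enter (2,4), '.' pass, move right to (2,5)
Step 7: enter (2,5), '.' pass, move right to (2,6)
Step 8: enter (2,6), '.' pass, move right to (2,7)
Step 9: enter (2,7), '<' forces right->left, move left to (2,6)
Step 10: enter (2,6), '.' pass, move left to (2,5)
Step 11: enter (2,5), '.' pass, move left to (2,4)
Step 12: enter (2,4), '.' pass, move left to (2,3)
Step 13: enter (2,3), '.' pass, move left to (2,2)
Step 14: enter (2,2), '.' pass, move left to (2,1)
Step 15: enter (2,1), '>' forces left->right, move right to (2,2)
Step 16: at (2,2) dir=right — LOOP DETECTED (seen before)

Answer: loops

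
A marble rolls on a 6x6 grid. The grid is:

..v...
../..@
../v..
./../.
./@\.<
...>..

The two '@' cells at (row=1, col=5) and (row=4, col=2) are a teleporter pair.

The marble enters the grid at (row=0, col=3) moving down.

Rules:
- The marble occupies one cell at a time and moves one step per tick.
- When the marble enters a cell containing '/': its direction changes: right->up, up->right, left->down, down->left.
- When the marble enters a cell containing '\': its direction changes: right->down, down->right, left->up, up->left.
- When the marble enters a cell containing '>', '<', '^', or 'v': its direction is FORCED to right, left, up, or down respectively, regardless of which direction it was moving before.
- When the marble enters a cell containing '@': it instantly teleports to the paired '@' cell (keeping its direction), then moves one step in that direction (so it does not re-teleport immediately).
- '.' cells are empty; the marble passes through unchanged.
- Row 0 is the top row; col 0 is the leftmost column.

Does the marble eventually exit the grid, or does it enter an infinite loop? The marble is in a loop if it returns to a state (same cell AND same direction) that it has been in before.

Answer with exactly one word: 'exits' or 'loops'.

Step 1: enter (0,3), '.' pass, move down to (1,3)
Step 2: enter (1,3), '.' pass, move down to (2,3)
Step 3: enter (2,3), 'v' forces down->down, move down to (3,3)
Step 4: enter (3,3), '.' pass, move down to (4,3)
Step 5: enter (4,3), '\' deflects down->right, move right to (4,4)
Step 6: enter (4,4), '.' pass, move right to (4,5)
Step 7: enter (4,5), '<' forces right->left, move left to (4,4)
Step 8: enter (4,4), '.' pass, move left to (4,3)
Step 9: enter (4,3), '\' deflects left->up, move up to (3,3)
Step 10: enter (3,3), '.' pass, move up to (2,3)
Step 11: enter (2,3), 'v' forces up->down, move down to (3,3)
Step 12: at (3,3) dir=down — LOOP DETECTED (seen before)

Answer: loops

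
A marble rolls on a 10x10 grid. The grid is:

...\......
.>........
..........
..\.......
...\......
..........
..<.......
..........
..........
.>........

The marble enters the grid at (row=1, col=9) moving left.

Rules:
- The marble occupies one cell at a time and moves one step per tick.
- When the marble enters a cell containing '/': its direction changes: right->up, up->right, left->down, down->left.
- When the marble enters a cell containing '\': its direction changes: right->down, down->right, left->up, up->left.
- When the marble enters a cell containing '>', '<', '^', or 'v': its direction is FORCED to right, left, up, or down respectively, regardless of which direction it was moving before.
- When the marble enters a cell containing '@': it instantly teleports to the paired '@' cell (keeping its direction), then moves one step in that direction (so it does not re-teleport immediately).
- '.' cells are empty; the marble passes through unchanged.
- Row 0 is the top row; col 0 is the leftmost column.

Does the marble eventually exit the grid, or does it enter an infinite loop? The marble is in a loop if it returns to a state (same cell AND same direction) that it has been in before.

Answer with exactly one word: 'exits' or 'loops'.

Step 1: enter (1,9), '.' pass, move left to (1,8)
Step 2: enter (1,8), '.' pass, move left to (1,7)
Step 3: enter (1,7), '.' pass, move left to (1,6)
Step 4: enter (1,6), '.' pass, move left to (1,5)
Step 5: enter (1,5), '.' pass, move left to (1,4)
Step 6: enter (1,4), '.' pass, move left to (1,3)
Step 7: enter (1,3), '.' pass, move left to (1,2)
Step 8: enter (1,2), '.' pass, move left to (1,1)
Step 9: enter (1,1), '>' forces left->right, move right to (1,2)
Step 10: enter (1,2), '.' pass, move right to (1,3)
Step 11: enter (1,3), '.' pass, move right to (1,4)
Step 12: enter (1,4), '.' pass, move right to (1,5)
Step 13: enter (1,5), '.' pass, move right to (1,6)
Step 14: enter (1,6), '.' pass, move right to (1,7)
Step 15: enter (1,7), '.' pass, move right to (1,8)
Step 16: enter (1,8), '.' pass, move right to (1,9)
Step 17: enter (1,9), '.' pass, move right to (1,10)
Step 18: at (1,10) — EXIT via right edge, pos 1

Answer: exits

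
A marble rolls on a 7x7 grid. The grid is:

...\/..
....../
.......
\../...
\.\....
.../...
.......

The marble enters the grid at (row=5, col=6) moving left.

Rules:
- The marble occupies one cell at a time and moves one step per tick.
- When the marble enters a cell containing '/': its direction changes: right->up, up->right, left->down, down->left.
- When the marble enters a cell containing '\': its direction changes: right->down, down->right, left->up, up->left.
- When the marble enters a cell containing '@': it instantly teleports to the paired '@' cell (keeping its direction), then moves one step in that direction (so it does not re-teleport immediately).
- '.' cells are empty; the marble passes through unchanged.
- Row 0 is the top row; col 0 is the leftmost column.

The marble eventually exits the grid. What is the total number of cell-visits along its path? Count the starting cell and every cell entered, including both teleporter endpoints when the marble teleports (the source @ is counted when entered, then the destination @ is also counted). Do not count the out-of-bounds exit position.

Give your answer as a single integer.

Answer: 5

Derivation:
Step 1: enter (5,6), '.' pass, move left to (5,5)
Step 2: enter (5,5), '.' pass, move left to (5,4)
Step 3: enter (5,4), '.' pass, move left to (5,3)
Step 4: enter (5,3), '/' deflects left->down, move down to (6,3)
Step 5: enter (6,3), '.' pass, move down to (7,3)
Step 6: at (7,3) — EXIT via bottom edge, pos 3
Path length (cell visits): 5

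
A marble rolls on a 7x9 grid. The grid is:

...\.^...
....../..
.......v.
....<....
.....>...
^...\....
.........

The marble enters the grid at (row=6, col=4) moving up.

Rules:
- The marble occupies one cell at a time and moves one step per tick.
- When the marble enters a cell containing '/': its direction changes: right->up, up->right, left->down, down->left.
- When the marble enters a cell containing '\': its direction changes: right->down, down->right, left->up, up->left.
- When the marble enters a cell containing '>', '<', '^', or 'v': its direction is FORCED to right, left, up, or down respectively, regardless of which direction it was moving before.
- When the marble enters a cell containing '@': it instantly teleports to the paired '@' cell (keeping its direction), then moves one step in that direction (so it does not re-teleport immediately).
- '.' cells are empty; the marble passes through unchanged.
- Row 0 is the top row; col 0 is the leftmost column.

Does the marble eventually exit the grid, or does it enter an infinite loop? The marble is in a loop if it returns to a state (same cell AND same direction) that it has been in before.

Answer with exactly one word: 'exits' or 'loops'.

Answer: exits

Derivation:
Step 1: enter (6,4), '.' pass, move up to (5,4)
Step 2: enter (5,4), '\' deflects up->left, move left to (5,3)
Step 3: enter (5,3), '.' pass, move left to (5,2)
Step 4: enter (5,2), '.' pass, move left to (5,1)
Step 5: enter (5,1), '.' pass, move left to (5,0)
Step 6: enter (5,0), '^' forces left->up, move up to (4,0)
Step 7: enter (4,0), '.' pass, move up to (3,0)
Step 8: enter (3,0), '.' pass, move up to (2,0)
Step 9: enter (2,0), '.' pass, move up to (1,0)
Step 10: enter (1,0), '.' pass, move up to (0,0)
Step 11: enter (0,0), '.' pass, move up to (-1,0)
Step 12: at (-1,0) — EXIT via top edge, pos 0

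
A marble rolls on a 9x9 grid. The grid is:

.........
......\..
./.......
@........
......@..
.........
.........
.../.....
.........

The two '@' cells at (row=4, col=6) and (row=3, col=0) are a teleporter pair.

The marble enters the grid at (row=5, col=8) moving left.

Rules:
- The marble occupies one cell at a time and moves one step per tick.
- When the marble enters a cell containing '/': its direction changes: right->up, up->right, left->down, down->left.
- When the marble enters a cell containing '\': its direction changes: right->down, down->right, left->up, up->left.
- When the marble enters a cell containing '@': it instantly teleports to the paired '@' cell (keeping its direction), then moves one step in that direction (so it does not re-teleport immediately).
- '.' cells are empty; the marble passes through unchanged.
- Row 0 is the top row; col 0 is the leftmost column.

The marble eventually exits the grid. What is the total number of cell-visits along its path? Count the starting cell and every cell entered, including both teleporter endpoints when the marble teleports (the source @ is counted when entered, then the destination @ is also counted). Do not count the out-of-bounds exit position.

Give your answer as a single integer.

Answer: 9

Derivation:
Step 1: enter (5,8), '.' pass, move left to (5,7)
Step 2: enter (5,7), '.' pass, move left to (5,6)
Step 3: enter (5,6), '.' pass, move left to (5,5)
Step 4: enter (5,5), '.' pass, move left to (5,4)
Step 5: enter (5,4), '.' pass, move left to (5,3)
Step 6: enter (5,3), '.' pass, move left to (5,2)
Step 7: enter (5,2), '.' pass, move left to (5,1)
Step 8: enter (5,1), '.' pass, move left to (5,0)
Step 9: enter (5,0), '.' pass, move left to (5,-1)
Step 10: at (5,-1) — EXIT via left edge, pos 5
Path length (cell visits): 9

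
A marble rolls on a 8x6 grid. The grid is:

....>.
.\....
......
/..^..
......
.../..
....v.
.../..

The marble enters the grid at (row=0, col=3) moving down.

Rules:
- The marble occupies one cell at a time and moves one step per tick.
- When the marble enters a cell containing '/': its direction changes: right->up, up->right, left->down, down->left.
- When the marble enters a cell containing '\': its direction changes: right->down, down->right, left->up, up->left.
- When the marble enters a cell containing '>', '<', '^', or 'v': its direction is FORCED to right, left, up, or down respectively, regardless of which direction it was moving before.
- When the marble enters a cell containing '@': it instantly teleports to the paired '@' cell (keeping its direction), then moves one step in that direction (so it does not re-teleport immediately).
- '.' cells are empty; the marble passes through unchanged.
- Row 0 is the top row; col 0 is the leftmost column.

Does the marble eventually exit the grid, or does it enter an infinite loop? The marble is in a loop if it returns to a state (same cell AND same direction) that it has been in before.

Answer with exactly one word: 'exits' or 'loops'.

Answer: exits

Derivation:
Step 1: enter (0,3), '.' pass, move down to (1,3)
Step 2: enter (1,3), '.' pass, move down to (2,3)
Step 3: enter (2,3), '.' pass, move down to (3,3)
Step 4: enter (3,3), '^' forces down->up, move up to (2,3)
Step 5: enter (2,3), '.' pass, move up to (1,3)
Step 6: enter (1,3), '.' pass, move up to (0,3)
Step 7: enter (0,3), '.' pass, move up to (-1,3)
Step 8: at (-1,3) — EXIT via top edge, pos 3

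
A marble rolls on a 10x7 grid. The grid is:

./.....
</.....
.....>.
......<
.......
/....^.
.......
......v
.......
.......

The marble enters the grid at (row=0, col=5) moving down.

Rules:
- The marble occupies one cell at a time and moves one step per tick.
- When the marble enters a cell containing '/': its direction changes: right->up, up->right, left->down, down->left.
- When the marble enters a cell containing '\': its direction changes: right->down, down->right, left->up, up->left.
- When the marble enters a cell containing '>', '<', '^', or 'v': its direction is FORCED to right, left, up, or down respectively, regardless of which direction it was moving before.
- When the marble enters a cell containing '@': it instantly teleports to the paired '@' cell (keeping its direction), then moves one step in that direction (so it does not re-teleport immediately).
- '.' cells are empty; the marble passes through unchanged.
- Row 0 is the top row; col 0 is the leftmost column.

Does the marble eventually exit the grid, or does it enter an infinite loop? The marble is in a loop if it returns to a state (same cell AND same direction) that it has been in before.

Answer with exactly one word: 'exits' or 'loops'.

Step 1: enter (0,5), '.' pass, move down to (1,5)
Step 2: enter (1,5), '.' pass, move down to (2,5)
Step 3: enter (2,5), '>' forces down->right, move right to (2,6)
Step 4: enter (2,6), '.' pass, move right to (2,7)
Step 5: at (2,7) — EXIT via right edge, pos 2

Answer: exits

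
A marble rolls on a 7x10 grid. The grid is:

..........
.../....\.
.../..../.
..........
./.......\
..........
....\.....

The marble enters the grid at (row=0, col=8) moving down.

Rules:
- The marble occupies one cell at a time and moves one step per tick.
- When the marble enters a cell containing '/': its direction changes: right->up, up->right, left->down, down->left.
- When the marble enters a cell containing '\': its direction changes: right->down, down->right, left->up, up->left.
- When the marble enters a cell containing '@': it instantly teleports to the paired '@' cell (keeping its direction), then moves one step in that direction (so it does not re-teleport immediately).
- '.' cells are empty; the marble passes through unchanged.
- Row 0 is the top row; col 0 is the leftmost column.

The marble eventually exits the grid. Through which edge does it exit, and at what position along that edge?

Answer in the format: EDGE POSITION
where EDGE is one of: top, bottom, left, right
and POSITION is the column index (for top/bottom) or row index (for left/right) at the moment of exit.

Answer: right 1

Derivation:
Step 1: enter (0,8), '.' pass, move down to (1,8)
Step 2: enter (1,8), '\' deflects down->right, move right to (1,9)
Step 3: enter (1,9), '.' pass, move right to (1,10)
Step 4: at (1,10) — EXIT via right edge, pos 1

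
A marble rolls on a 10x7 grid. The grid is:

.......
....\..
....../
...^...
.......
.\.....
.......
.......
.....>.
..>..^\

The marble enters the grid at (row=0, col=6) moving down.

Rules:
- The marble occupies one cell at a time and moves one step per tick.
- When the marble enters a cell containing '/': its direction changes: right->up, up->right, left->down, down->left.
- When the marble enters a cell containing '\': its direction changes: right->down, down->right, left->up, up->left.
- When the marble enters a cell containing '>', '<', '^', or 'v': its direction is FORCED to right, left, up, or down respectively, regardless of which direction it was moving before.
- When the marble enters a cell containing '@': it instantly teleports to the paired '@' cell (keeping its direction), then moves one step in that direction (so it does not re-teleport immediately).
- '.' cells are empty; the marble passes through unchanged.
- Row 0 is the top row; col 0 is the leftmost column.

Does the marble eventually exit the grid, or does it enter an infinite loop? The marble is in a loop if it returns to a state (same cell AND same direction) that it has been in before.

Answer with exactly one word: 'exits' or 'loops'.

Step 1: enter (0,6), '.' pass, move down to (1,6)
Step 2: enter (1,6), '.' pass, move down to (2,6)
Step 3: enter (2,6), '/' deflects down->left, move left to (2,5)
Step 4: enter (2,5), '.' pass, move left to (2,4)
Step 5: enter (2,4), '.' pass, move left to (2,3)
Step 6: enter (2,3), '.' pass, move left to (2,2)
Step 7: enter (2,2), '.' pass, move left to (2,1)
Step 8: enter (2,1), '.' pass, move left to (2,0)
Step 9: enter (2,0), '.' pass, move left to (2,-1)
Step 10: at (2,-1) — EXIT via left edge, pos 2

Answer: exits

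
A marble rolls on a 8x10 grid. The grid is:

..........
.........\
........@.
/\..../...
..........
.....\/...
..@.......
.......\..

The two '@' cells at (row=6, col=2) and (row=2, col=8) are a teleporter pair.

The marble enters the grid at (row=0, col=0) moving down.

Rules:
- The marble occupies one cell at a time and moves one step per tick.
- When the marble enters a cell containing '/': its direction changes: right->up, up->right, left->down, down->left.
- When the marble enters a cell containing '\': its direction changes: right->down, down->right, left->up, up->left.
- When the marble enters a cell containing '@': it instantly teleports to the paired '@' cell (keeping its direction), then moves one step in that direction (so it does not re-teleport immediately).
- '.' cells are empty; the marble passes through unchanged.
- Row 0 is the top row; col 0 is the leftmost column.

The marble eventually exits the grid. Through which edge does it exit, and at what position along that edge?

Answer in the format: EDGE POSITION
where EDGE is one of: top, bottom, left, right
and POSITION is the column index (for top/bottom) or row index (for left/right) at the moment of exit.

Step 1: enter (0,0), '.' pass, move down to (1,0)
Step 2: enter (1,0), '.' pass, move down to (2,0)
Step 3: enter (2,0), '.' pass, move down to (3,0)
Step 4: enter (3,0), '/' deflects down->left, move left to (3,-1)
Step 5: at (3,-1) — EXIT via left edge, pos 3

Answer: left 3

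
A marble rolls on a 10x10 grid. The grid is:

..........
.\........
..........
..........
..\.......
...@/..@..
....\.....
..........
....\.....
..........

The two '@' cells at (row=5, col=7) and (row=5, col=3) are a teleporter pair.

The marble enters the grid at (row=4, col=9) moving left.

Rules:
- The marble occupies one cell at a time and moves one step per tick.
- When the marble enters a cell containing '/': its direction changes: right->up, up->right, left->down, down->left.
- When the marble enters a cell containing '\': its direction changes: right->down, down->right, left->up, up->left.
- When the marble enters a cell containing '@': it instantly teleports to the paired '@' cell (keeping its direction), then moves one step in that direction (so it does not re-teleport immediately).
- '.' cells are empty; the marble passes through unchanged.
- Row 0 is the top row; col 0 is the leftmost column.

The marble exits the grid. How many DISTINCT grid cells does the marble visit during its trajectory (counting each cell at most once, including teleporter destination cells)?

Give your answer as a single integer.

Answer: 12

Derivation:
Step 1: enter (4,9), '.' pass, move left to (4,8)
Step 2: enter (4,8), '.' pass, move left to (4,7)
Step 3: enter (4,7), '.' pass, move left to (4,6)
Step 4: enter (4,6), '.' pass, move left to (4,5)
Step 5: enter (4,5), '.' pass, move left to (4,4)
Step 6: enter (4,4), '.' pass, move left to (4,3)
Step 7: enter (4,3), '.' pass, move left to (4,2)
Step 8: enter (4,2), '\' deflects left->up, move up to (3,2)
Step 9: enter (3,2), '.' pass, move up to (2,2)
Step 10: enter (2,2), '.' pass, move up to (1,2)
Step 11: enter (1,2), '.' pass, move up to (0,2)
Step 12: enter (0,2), '.' pass, move up to (-1,2)
Step 13: at (-1,2) — EXIT via top edge, pos 2
Distinct cells visited: 12 (path length 12)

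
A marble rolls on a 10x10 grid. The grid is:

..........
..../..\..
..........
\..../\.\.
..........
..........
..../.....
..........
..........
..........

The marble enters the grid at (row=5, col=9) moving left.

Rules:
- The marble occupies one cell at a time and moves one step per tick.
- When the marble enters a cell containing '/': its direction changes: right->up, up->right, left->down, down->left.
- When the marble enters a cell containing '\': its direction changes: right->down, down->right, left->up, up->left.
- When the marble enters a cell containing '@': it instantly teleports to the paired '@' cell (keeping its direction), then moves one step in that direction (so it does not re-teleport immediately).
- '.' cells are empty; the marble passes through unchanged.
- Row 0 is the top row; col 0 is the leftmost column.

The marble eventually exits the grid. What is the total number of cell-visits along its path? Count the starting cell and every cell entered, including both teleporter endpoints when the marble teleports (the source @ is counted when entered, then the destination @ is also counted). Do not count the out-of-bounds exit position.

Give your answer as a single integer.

Answer: 10

Derivation:
Step 1: enter (5,9), '.' pass, move left to (5,8)
Step 2: enter (5,8), '.' pass, move left to (5,7)
Step 3: enter (5,7), '.' pass, move left to (5,6)
Step 4: enter (5,6), '.' pass, move left to (5,5)
Step 5: enter (5,5), '.' pass, move left to (5,4)
Step 6: enter (5,4), '.' pass, move left to (5,3)
Step 7: enter (5,3), '.' pass, move left to (5,2)
Step 8: enter (5,2), '.' pass, move left to (5,1)
Step 9: enter (5,1), '.' pass, move left to (5,0)
Step 10: enter (5,0), '.' pass, move left to (5,-1)
Step 11: at (5,-1) — EXIT via left edge, pos 5
Path length (cell visits): 10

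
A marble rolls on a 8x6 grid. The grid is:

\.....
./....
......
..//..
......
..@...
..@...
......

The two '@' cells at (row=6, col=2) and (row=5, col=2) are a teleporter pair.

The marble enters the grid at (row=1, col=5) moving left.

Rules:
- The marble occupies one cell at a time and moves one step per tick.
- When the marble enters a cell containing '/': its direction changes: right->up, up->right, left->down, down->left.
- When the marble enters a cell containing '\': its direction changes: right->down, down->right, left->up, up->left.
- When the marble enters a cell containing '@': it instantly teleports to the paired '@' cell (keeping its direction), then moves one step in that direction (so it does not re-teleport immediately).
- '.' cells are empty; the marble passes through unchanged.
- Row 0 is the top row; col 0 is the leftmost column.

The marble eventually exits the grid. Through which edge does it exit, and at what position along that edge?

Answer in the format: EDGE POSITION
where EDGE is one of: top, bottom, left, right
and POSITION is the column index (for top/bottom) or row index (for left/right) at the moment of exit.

Step 1: enter (1,5), '.' pass, move left to (1,4)
Step 2: enter (1,4), '.' pass, move left to (1,3)
Step 3: enter (1,3), '.' pass, move left to (1,2)
Step 4: enter (1,2), '.' pass, move left to (1,1)
Step 5: enter (1,1), '/' deflects left->down, move down to (2,1)
Step 6: enter (2,1), '.' pass, move down to (3,1)
Step 7: enter (3,1), '.' pass, move down to (4,1)
Step 8: enter (4,1), '.' pass, move down to (5,1)
Step 9: enter (5,1), '.' pass, move down to (6,1)
Step 10: enter (6,1), '.' pass, move down to (7,1)
Step 11: enter (7,1), '.' pass, move down to (8,1)
Step 12: at (8,1) — EXIT via bottom edge, pos 1

Answer: bottom 1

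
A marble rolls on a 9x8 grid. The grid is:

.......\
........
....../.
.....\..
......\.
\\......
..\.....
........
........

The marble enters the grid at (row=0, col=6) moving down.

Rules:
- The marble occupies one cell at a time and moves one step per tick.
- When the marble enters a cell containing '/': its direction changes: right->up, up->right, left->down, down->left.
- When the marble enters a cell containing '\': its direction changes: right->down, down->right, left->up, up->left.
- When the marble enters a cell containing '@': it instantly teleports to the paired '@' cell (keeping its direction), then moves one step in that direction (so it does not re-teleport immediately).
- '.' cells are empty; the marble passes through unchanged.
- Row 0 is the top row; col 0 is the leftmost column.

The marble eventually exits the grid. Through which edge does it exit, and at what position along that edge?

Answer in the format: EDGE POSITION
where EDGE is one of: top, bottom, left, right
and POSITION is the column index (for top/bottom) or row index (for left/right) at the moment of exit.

Step 1: enter (0,6), '.' pass, move down to (1,6)
Step 2: enter (1,6), '.' pass, move down to (2,6)
Step 3: enter (2,6), '/' deflects down->left, move left to (2,5)
Step 4: enter (2,5), '.' pass, move left to (2,4)
Step 5: enter (2,4), '.' pass, move left to (2,3)
Step 6: enter (2,3), '.' pass, move left to (2,2)
Step 7: enter (2,2), '.' pass, move left to (2,1)
Step 8: enter (2,1), '.' pass, move left to (2,0)
Step 9: enter (2,0), '.' pass, move left to (2,-1)
Step 10: at (2,-1) — EXIT via left edge, pos 2

Answer: left 2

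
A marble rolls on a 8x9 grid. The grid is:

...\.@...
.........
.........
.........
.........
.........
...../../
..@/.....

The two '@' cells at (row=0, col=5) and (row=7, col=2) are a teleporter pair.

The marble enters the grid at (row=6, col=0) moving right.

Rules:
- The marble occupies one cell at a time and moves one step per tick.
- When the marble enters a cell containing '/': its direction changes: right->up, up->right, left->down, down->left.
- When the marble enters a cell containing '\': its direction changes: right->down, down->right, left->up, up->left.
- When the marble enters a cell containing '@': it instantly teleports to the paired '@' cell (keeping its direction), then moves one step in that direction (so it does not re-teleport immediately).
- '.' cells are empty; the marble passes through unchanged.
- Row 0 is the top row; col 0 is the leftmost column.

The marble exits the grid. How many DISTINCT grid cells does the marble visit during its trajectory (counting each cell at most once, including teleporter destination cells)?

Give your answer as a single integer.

Step 1: enter (6,0), '.' pass, move right to (6,1)
Step 2: enter (6,1), '.' pass, move right to (6,2)
Step 3: enter (6,2), '.' pass, move right to (6,3)
Step 4: enter (6,3), '.' pass, move right to (6,4)
Step 5: enter (6,4), '.' pass, move right to (6,5)
Step 6: enter (6,5), '/' deflects right->up, move up to (5,5)
Step 7: enter (5,5), '.' pass, move up to (4,5)
Step 8: enter (4,5), '.' pass, move up to (3,5)
Step 9: enter (3,5), '.' pass, move up to (2,5)
Step 10: enter (2,5), '.' pass, move up to (1,5)
Step 11: enter (1,5), '.' pass, move up to (0,5)
Step 12: enter (0,5), '@' teleport (0,5)->(7,2), also enter (7,2), move up to (6,2)
Step 13: enter (6,2), '.' pass, move up to (5,2)
Step 14: enter (5,2), '.' pass, move up to (4,2)
Step 15: enter (4,2), '.' pass, move up to (3,2)
Step 16: enter (3,2), '.' pass, move up to (2,2)
Step 17: enter (2,2), '.' pass, move up to (1,2)
Step 18: enter (1,2), '.' pass, move up to (0,2)
Step 19: enter (0,2), '.' pass, move up to (-1,2)
Step 20: at (-1,2) — EXIT via top edge, pos 2
Distinct cells visited: 19 (path length 20)

Answer: 19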